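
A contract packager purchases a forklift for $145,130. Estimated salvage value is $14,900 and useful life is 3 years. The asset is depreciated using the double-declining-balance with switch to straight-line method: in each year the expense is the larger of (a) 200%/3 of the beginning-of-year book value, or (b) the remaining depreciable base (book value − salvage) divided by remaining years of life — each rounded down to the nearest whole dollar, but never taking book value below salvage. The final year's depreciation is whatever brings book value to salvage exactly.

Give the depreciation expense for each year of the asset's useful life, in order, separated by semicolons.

Depreciable base = $145,130 − $14,900 = $130,230.
Year 1: DB = ⌊$145,130 × 200%/3⌋ = $96,753; SL = ⌊$130,230/3⌋ = $43,410 → take DB $96,753. Book value $48,377.
Year 2: DB = ⌊$48,377 × 200%/3⌋ = $32,251; SL = ⌊$33,477/2⌋ = $16,738 → take DB $32,251. Book value $16,126.
Year 3 (final): $16,126 − $14,900 = $1,226. Book value $14,900.

$96,753; $32,251; $1,226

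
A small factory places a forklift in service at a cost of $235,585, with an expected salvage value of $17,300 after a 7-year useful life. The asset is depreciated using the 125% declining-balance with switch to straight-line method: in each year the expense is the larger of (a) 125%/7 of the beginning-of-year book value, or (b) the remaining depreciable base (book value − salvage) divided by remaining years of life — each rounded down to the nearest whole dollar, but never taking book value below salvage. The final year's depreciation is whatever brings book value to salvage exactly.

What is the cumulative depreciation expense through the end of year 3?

Depreciable base = $235,585 − $17,300 = $218,285.
Year 1: DB = ⌊$235,585 × 125%/7⌋ = $42,068; SL = ⌊$218,285/7⌋ = $31,183 → take DB $42,068. Book value $193,517.
Year 2: DB = ⌊$193,517 × 125%/7⌋ = $34,556; SL = ⌊$176,217/6⌋ = $29,369 → take DB $34,556. Book value $158,961.
Year 3: DB = ⌊$158,961 × 125%/7⌋ = $28,385; SL = ⌊$141,661/5⌋ = $28,332 → take DB $28,385. Book value $130,576.
Accumulated through year 3 = $235,585 − $130,576 = $105,009.

$105,009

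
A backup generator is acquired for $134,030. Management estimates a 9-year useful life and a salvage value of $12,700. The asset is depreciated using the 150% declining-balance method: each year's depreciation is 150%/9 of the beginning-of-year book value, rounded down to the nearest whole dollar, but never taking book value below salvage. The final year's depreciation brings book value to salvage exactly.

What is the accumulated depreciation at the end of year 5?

Depreciable base = $134,030 − $12,700 = $121,330.
Year 1: ⌊$134,030 × 150%/9⌋ = $22,338. Book value $111,692.
Year 2: ⌊$111,692 × 150%/9⌋ = $18,615. Book value $93,077.
Year 3: ⌊$93,077 × 150%/9⌋ = $15,512. Book value $77,565.
Year 4: ⌊$77,565 × 150%/9⌋ = $12,927. Book value $64,638.
Year 5: ⌊$64,638 × 150%/9⌋ = $10,773. Book value $53,865.
Accumulated through year 5 = $134,030 − $53,865 = $80,165.

$80,165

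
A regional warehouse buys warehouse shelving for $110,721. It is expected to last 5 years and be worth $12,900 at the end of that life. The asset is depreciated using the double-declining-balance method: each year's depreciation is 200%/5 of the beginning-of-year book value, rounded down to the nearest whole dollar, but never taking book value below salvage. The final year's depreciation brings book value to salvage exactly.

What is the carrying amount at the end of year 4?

$14,350

Depreciable base = $110,721 − $12,900 = $97,821.
Year 1: ⌊$110,721 × 200%/5⌋ = $44,288. Book value $66,433.
Year 2: ⌊$66,433 × 200%/5⌋ = $26,573. Book value $39,860.
Year 3: ⌊$39,860 × 200%/5⌋ = $15,944. Book value $23,916.
Year 4: ⌊$23,916 × 200%/5⌋ = $9,566. Book value $14,350.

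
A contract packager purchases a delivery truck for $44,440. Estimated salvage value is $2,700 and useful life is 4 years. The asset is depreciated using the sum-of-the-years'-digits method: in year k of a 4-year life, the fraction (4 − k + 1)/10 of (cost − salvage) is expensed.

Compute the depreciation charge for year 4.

$4,174

Depreciable base = $44,440 − $2,700 = $41,740.
Sum of the years' digits = 4+3+2+1 = 10.
Year 1: $41,740 × 4/10 = $16,696. Book value $27,744.
Year 2: $41,740 × 3/10 = $12,522. Book value $15,222.
Year 3: $41,740 × 2/10 = $8,348. Book value $6,874.
Year 4: $41,740 × 1/10 = $4,174. Book value $2,700.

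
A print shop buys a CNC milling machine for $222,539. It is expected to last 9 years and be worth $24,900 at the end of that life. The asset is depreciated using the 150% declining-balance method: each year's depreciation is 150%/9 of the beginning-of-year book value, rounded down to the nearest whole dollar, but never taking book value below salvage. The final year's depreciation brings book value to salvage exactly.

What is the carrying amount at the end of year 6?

$74,530

Depreciable base = $222,539 − $24,900 = $197,639.
Year 1: ⌊$222,539 × 150%/9⌋ = $37,089. Book value $185,450.
Year 2: ⌊$185,450 × 150%/9⌋ = $30,908. Book value $154,542.
Year 3: ⌊$154,542 × 150%/9⌋ = $25,757. Book value $128,785.
Year 4: ⌊$128,785 × 150%/9⌋ = $21,464. Book value $107,321.
Year 5: ⌊$107,321 × 150%/9⌋ = $17,886. Book value $89,435.
Year 6: ⌊$89,435 × 150%/9⌋ = $14,905. Book value $74,530.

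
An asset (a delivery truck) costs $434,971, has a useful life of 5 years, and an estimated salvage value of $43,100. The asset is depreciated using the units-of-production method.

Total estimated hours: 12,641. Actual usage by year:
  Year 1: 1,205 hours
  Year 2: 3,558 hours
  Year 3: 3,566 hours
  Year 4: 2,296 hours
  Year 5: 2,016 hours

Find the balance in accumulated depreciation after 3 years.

Depreciable base = $434,971 − $43,100 = $391,871.
Rate = $391,871 / 12,641 hours = $31 per hour.
Year 1: 1,205 × $31 = $37,355. Book value $397,616.
Year 2: 3,558 × $31 = $110,298. Book value $287,318.
Year 3: 3,566 × $31 = $110,546. Book value $176,772.
Accumulated through year 3 = $434,971 − $176,772 = $258,199.

$258,199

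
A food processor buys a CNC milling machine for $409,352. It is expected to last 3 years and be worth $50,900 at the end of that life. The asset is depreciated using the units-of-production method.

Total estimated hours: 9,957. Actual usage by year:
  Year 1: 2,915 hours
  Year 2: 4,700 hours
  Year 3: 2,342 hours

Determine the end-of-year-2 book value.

$135,212

Depreciable base = $409,352 − $50,900 = $358,452.
Rate = $358,452 / 9,957 hours = $36 per hour.
Year 1: 2,915 × $36 = $104,940. Book value $304,412.
Year 2: 4,700 × $36 = $169,200. Book value $135,212.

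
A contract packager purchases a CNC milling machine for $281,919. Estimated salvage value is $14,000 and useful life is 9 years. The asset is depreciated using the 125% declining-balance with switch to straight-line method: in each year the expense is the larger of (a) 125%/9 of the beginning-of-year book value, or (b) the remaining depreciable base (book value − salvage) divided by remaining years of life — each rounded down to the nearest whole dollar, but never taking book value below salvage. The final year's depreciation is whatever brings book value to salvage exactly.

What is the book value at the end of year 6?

Depreciable base = $281,919 − $14,000 = $267,919.
Year 1: DB = ⌊$281,919 × 125%/9⌋ = $39,155; SL = ⌊$267,919/9⌋ = $29,768 → take DB $39,155. Book value $242,764.
Year 2: DB = ⌊$242,764 × 125%/9⌋ = $33,717; SL = ⌊$228,764/8⌋ = $28,595 → take DB $33,717. Book value $209,047.
Year 3: DB = ⌊$209,047 × 125%/9⌋ = $29,034; SL = ⌊$195,047/7⌋ = $27,863 → take DB $29,034. Book value $180,013.
Year 4: DB = ⌊$180,013 × 125%/9⌋ = $25,001; SL = ⌊$166,013/6⌋ = $27,668 → take SL $27,668. Book value $152,345.
Year 5: DB = ⌊$152,345 × 125%/9⌋ = $21,159; SL = ⌊$138,345/5⌋ = $27,669 → take SL $27,669. Book value $124,676.
Year 6: DB = ⌊$124,676 × 125%/9⌋ = $17,316; SL = ⌊$110,676/4⌋ = $27,669 → take SL $27,669. Book value $97,007.

$97,007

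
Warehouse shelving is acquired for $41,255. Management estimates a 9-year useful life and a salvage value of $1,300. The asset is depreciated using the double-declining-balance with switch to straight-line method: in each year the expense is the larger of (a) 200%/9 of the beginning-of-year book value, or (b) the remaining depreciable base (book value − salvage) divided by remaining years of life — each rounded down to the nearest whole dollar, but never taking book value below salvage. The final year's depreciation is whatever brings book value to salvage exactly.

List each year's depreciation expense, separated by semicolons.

$9,167; $7,130; $5,546; $4,313; $3,355; $2,611; $2,611; $2,611; $2,611

Depreciable base = $41,255 − $1,300 = $39,955.
Year 1: DB = ⌊$41,255 × 200%/9⌋ = $9,167; SL = ⌊$39,955/9⌋ = $4,439 → take DB $9,167. Book value $32,088.
Year 2: DB = ⌊$32,088 × 200%/9⌋ = $7,130; SL = ⌊$30,788/8⌋ = $3,848 → take DB $7,130. Book value $24,958.
Year 3: DB = ⌊$24,958 × 200%/9⌋ = $5,546; SL = ⌊$23,658/7⌋ = $3,379 → take DB $5,546. Book value $19,412.
Year 4: DB = ⌊$19,412 × 200%/9⌋ = $4,313; SL = ⌊$18,112/6⌋ = $3,018 → take DB $4,313. Book value $15,099.
Year 5: DB = ⌊$15,099 × 200%/9⌋ = $3,355; SL = ⌊$13,799/5⌋ = $2,759 → take DB $3,355. Book value $11,744.
Year 6: DB = ⌊$11,744 × 200%/9⌋ = $2,609; SL = ⌊$10,444/4⌋ = $2,611 → take SL $2,611. Book value $9,133.
Year 7: DB = ⌊$9,133 × 200%/9⌋ = $2,029; SL = ⌊$7,833/3⌋ = $2,611 → take SL $2,611. Book value $6,522.
Year 8: DB = ⌊$6,522 × 200%/9⌋ = $1,449; SL = ⌊$5,222/2⌋ = $2,611 → take SL $2,611. Book value $3,911.
Year 9 (final): $3,911 − $1,300 = $2,611. Book value $1,300.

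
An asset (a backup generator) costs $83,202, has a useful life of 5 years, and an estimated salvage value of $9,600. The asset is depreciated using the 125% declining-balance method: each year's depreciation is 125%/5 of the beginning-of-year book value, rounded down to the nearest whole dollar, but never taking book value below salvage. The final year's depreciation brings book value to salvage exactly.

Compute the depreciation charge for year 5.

$16,727

Depreciable base = $83,202 − $9,600 = $73,602.
Year 1: ⌊$83,202 × 125%/5⌋ = $20,800. Book value $62,402.
Year 2: ⌊$62,402 × 125%/5⌋ = $15,600. Book value $46,802.
Year 3: ⌊$46,802 × 125%/5⌋ = $11,700. Book value $35,102.
Year 4: ⌊$35,102 × 125%/5⌋ = $8,775. Book value $26,327.
Year 5 (final): $26,327 − $9,600 = $16,727. Book value $9,600.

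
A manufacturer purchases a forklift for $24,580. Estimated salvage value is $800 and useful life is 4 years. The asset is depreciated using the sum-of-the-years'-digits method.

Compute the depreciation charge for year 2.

$7,134

Depreciable base = $24,580 − $800 = $23,780.
Sum of the years' digits = 4+3+2+1 = 10.
Year 1: $23,780 × 4/10 = $9,512. Book value $15,068.
Year 2: $23,780 × 3/10 = $7,134. Book value $7,934.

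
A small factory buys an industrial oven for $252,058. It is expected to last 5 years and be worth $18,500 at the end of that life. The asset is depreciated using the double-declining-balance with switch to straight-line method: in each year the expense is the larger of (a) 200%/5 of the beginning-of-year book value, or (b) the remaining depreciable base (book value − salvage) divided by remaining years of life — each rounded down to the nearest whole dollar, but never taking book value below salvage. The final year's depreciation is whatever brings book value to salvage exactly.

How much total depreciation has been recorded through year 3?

$197,613

Depreciable base = $252,058 − $18,500 = $233,558.
Year 1: DB = ⌊$252,058 × 200%/5⌋ = $100,823; SL = ⌊$233,558/5⌋ = $46,711 → take DB $100,823. Book value $151,235.
Year 2: DB = ⌊$151,235 × 200%/5⌋ = $60,494; SL = ⌊$132,735/4⌋ = $33,183 → take DB $60,494. Book value $90,741.
Year 3: DB = ⌊$90,741 × 200%/5⌋ = $36,296; SL = ⌊$72,241/3⌋ = $24,080 → take DB $36,296. Book value $54,445.
Accumulated through year 3 = $252,058 − $54,445 = $197,613.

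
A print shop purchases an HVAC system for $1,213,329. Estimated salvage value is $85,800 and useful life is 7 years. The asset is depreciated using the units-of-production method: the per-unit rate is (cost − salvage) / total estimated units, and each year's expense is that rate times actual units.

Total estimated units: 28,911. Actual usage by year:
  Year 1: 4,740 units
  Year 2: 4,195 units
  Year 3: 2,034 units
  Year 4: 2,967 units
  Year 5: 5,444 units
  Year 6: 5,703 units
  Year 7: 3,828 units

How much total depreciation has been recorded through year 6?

Depreciable base = $1,213,329 − $85,800 = $1,127,529.
Rate = $1,127,529 / 28,911 units = $39 per unit.
Year 1: 4,740 × $39 = $184,860. Book value $1,028,469.
Year 2: 4,195 × $39 = $163,605. Book value $864,864.
Year 3: 2,034 × $39 = $79,326. Book value $785,538.
Year 4: 2,967 × $39 = $115,713. Book value $669,825.
Year 5: 5,444 × $39 = $212,316. Book value $457,509.
Year 6: 5,703 × $39 = $222,417. Book value $235,092.
Accumulated through year 6 = $1,213,329 − $235,092 = $978,237.

$978,237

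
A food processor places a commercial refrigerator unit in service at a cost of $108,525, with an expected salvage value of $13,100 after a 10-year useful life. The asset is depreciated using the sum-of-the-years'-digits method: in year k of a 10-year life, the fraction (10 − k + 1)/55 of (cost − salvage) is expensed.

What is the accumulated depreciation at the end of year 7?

Depreciable base = $108,525 − $13,100 = $95,425.
Sum of the years' digits = 10+9+8+7+6+5+4+3+2+1 = 55.
Year 1: $95,425 × 10/55 = $17,350. Book value $91,175.
Year 2: $95,425 × 9/55 = $15,615. Book value $75,560.
Year 3: $95,425 × 8/55 = $13,880. Book value $61,680.
Year 4: $95,425 × 7/55 = $12,145. Book value $49,535.
Year 5: $95,425 × 6/55 = $10,410. Book value $39,125.
Year 6: $95,425 × 5/55 = $8,675. Book value $30,450.
Year 7: $95,425 × 4/55 = $6,940. Book value $23,510.
Accumulated through year 7 = $108,525 − $23,510 = $85,015.

$85,015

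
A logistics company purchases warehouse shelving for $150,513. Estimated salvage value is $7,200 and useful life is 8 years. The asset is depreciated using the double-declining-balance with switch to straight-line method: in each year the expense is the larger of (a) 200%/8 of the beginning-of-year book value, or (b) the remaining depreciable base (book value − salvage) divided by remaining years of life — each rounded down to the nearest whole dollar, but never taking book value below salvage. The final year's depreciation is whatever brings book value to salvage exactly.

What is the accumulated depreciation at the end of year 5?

$114,795

Depreciable base = $150,513 − $7,200 = $143,313.
Year 1: DB = ⌊$150,513 × 200%/8⌋ = $37,628; SL = ⌊$143,313/8⌋ = $17,914 → take DB $37,628. Book value $112,885.
Year 2: DB = ⌊$112,885 × 200%/8⌋ = $28,221; SL = ⌊$105,685/7⌋ = $15,097 → take DB $28,221. Book value $84,664.
Year 3: DB = ⌊$84,664 × 200%/8⌋ = $21,166; SL = ⌊$77,464/6⌋ = $12,910 → take DB $21,166. Book value $63,498.
Year 4: DB = ⌊$63,498 × 200%/8⌋ = $15,874; SL = ⌊$56,298/5⌋ = $11,259 → take DB $15,874. Book value $47,624.
Year 5: DB = ⌊$47,624 × 200%/8⌋ = $11,906; SL = ⌊$40,424/4⌋ = $10,106 → take DB $11,906. Book value $35,718.
Accumulated through year 5 = $150,513 − $35,718 = $114,795.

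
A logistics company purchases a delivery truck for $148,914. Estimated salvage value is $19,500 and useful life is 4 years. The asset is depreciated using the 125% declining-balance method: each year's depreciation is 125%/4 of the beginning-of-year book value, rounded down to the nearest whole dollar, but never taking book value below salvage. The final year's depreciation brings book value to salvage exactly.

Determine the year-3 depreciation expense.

$21,995

Depreciable base = $148,914 − $19,500 = $129,414.
Year 1: ⌊$148,914 × 125%/4⌋ = $46,535. Book value $102,379.
Year 2: ⌊$102,379 × 125%/4⌋ = $31,993. Book value $70,386.
Year 3: ⌊$70,386 × 125%/4⌋ = $21,995. Book value $48,391.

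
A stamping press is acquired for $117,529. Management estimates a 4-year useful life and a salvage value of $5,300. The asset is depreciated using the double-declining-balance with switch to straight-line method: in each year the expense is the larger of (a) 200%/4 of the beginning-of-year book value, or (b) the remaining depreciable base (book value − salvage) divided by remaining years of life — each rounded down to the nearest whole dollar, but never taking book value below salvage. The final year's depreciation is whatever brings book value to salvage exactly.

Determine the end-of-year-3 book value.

$14,692

Depreciable base = $117,529 − $5,300 = $112,229.
Year 1: DB = ⌊$117,529 × 200%/4⌋ = $58,764; SL = ⌊$112,229/4⌋ = $28,057 → take DB $58,764. Book value $58,765.
Year 2: DB = ⌊$58,765 × 200%/4⌋ = $29,382; SL = ⌊$53,465/3⌋ = $17,821 → take DB $29,382. Book value $29,383.
Year 3: DB = ⌊$29,383 × 200%/4⌋ = $14,691; SL = ⌊$24,083/2⌋ = $12,041 → take DB $14,691. Book value $14,692.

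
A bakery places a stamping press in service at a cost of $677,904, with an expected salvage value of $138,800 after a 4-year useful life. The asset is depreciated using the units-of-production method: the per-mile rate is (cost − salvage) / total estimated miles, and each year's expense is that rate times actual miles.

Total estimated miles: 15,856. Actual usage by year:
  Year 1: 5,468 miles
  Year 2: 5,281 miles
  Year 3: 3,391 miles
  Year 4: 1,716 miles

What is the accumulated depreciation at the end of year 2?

Depreciable base = $677,904 − $138,800 = $539,104.
Rate = $539,104 / 15,856 miles = $34 per mile.
Year 1: 5,468 × $34 = $185,912. Book value $491,992.
Year 2: 5,281 × $34 = $179,554. Book value $312,438.
Accumulated through year 2 = $677,904 − $312,438 = $365,466.

$365,466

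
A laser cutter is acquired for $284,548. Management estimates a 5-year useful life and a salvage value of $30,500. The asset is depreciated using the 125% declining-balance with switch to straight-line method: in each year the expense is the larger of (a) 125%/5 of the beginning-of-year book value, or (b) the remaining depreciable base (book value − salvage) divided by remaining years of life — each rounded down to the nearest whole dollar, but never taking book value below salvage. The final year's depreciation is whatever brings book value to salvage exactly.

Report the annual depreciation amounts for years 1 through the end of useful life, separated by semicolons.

$71,137; $53,352; $43,186; $43,186; $43,187

Depreciable base = $284,548 − $30,500 = $254,048.
Year 1: DB = ⌊$284,548 × 125%/5⌋ = $71,137; SL = ⌊$254,048/5⌋ = $50,809 → take DB $71,137. Book value $213,411.
Year 2: DB = ⌊$213,411 × 125%/5⌋ = $53,352; SL = ⌊$182,911/4⌋ = $45,727 → take DB $53,352. Book value $160,059.
Year 3: DB = ⌊$160,059 × 125%/5⌋ = $40,014; SL = ⌊$129,559/3⌋ = $43,186 → take SL $43,186. Book value $116,873.
Year 4: DB = ⌊$116,873 × 125%/5⌋ = $29,218; SL = ⌊$86,373/2⌋ = $43,186 → take SL $43,186. Book value $73,687.
Year 5 (final): $73,687 − $30,500 = $43,187. Book value $30,500.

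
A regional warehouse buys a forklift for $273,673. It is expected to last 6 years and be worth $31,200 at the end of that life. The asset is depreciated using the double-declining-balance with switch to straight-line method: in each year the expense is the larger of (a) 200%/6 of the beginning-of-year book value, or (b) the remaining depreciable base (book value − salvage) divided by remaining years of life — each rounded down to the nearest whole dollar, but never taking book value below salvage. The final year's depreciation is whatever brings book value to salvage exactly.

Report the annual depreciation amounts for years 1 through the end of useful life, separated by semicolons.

$91,224; $60,816; $40,544; $27,029; $18,020; $4,840

Depreciable base = $273,673 − $31,200 = $242,473.
Year 1: DB = ⌊$273,673 × 200%/6⌋ = $91,224; SL = ⌊$242,473/6⌋ = $40,412 → take DB $91,224. Book value $182,449.
Year 2: DB = ⌊$182,449 × 200%/6⌋ = $60,816; SL = ⌊$151,249/5⌋ = $30,249 → take DB $60,816. Book value $121,633.
Year 3: DB = ⌊$121,633 × 200%/6⌋ = $40,544; SL = ⌊$90,433/4⌋ = $22,608 → take DB $40,544. Book value $81,089.
Year 4: DB = ⌊$81,089 × 200%/6⌋ = $27,029; SL = ⌊$49,889/3⌋ = $16,629 → take DB $27,029. Book value $54,060.
Year 5: DB = ⌊$54,060 × 200%/6⌋ = $18,020; SL = ⌊$22,860/2⌋ = $11,430 → take DB $18,020. Book value $36,040.
Year 6 (final): $36,040 − $31,200 = $4,840. Book value $31,200.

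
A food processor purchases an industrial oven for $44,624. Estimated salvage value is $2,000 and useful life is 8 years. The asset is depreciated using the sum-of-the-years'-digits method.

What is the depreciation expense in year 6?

Depreciable base = $44,624 − $2,000 = $42,624.
Sum of the years' digits = 8+7+6+5+4+3+2+1 = 36.
Year 1: $42,624 × 8/36 = $9,472. Book value $35,152.
Year 2: $42,624 × 7/36 = $8,288. Book value $26,864.
Year 3: $42,624 × 6/36 = $7,104. Book value $19,760.
Year 4: $42,624 × 5/36 = $5,920. Book value $13,840.
Year 5: $42,624 × 4/36 = $4,736. Book value $9,104.
Year 6: $42,624 × 3/36 = $3,552. Book value $5,552.

$3,552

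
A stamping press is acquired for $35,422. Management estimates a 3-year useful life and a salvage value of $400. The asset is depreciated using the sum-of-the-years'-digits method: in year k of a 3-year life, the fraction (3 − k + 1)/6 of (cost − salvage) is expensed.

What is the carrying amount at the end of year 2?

$6,237

Depreciable base = $35,422 − $400 = $35,022.
Sum of the years' digits = 3+2+1 = 6.
Year 1: $35,022 × 3/6 = $17,511. Book value $17,911.
Year 2: $35,022 × 2/6 = $11,674. Book value $6,237.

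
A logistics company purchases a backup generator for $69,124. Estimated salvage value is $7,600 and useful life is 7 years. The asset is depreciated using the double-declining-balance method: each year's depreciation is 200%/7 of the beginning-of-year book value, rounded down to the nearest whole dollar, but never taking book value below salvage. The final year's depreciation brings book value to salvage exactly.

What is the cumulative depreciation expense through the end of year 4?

Depreciable base = $69,124 − $7,600 = $61,524.
Year 1: ⌊$69,124 × 200%/7⌋ = $19,749. Book value $49,375.
Year 2: ⌊$49,375 × 200%/7⌋ = $14,107. Book value $35,268.
Year 3: ⌊$35,268 × 200%/7⌋ = $10,076. Book value $25,192.
Year 4: ⌊$25,192 × 200%/7⌋ = $7,197. Book value $17,995.
Accumulated through year 4 = $69,124 − $17,995 = $51,129.

$51,129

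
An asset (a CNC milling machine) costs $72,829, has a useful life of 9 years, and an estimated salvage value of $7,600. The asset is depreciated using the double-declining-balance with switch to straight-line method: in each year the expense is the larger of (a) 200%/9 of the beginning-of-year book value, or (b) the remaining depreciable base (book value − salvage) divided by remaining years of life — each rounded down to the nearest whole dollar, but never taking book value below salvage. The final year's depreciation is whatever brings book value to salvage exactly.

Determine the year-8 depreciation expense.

$2,787

Depreciable base = $72,829 − $7,600 = $65,229.
Year 1: DB = ⌊$72,829 × 200%/9⌋ = $16,184; SL = ⌊$65,229/9⌋ = $7,247 → take DB $16,184. Book value $56,645.
Year 2: DB = ⌊$56,645 × 200%/9⌋ = $12,587; SL = ⌊$49,045/8⌋ = $6,130 → take DB $12,587. Book value $44,058.
Year 3: DB = ⌊$44,058 × 200%/9⌋ = $9,790; SL = ⌊$36,458/7⌋ = $5,208 → take DB $9,790. Book value $34,268.
Year 4: DB = ⌊$34,268 × 200%/9⌋ = $7,615; SL = ⌊$26,668/6⌋ = $4,444 → take DB $7,615. Book value $26,653.
Year 5: DB = ⌊$26,653 × 200%/9⌋ = $5,922; SL = ⌊$19,053/5⌋ = $3,810 → take DB $5,922. Book value $20,731.
Year 6: DB = ⌊$20,731 × 200%/9⌋ = $4,606; SL = ⌊$13,131/4⌋ = $3,282 → take DB $4,606. Book value $16,125.
Year 7: DB = ⌊$16,125 × 200%/9⌋ = $3,583; SL = ⌊$8,525/3⌋ = $2,841 → take DB $3,583. Book value $12,542.
Year 8: DB = ⌊$12,542 × 200%/9⌋ = $2,787; SL = ⌊$4,942/2⌋ = $2,471 → take DB $2,787. Book value $9,755.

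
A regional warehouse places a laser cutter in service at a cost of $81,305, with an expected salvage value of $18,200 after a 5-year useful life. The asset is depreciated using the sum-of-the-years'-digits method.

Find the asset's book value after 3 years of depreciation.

$30,821

Depreciable base = $81,305 − $18,200 = $63,105.
Sum of the years' digits = 5+4+3+2+1 = 15.
Year 1: $63,105 × 5/15 = $21,035. Book value $60,270.
Year 2: $63,105 × 4/15 = $16,828. Book value $43,442.
Year 3: $63,105 × 3/15 = $12,621. Book value $30,821.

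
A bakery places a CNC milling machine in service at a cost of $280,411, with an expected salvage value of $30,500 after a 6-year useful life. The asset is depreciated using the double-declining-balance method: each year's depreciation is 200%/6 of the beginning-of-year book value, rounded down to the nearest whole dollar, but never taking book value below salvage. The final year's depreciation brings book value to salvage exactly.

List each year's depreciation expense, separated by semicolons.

$93,470; $62,313; $41,542; $27,695; $18,463; $6,428

Depreciable base = $280,411 − $30,500 = $249,911.
Year 1: ⌊$280,411 × 200%/6⌋ = $93,470. Book value $186,941.
Year 2: ⌊$186,941 × 200%/6⌋ = $62,313. Book value $124,628.
Year 3: ⌊$124,628 × 200%/6⌋ = $41,542. Book value $83,086.
Year 4: ⌊$83,086 × 200%/6⌋ = $27,695. Book value $55,391.
Year 5: ⌊$55,391 × 200%/6⌋ = $18,463. Book value $36,928.
Year 6 (final): $36,928 − $30,500 = $6,428. Book value $30,500.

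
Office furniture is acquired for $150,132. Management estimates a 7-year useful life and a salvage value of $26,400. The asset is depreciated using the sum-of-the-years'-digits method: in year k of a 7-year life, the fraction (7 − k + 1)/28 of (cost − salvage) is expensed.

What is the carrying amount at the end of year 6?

Depreciable base = $150,132 − $26,400 = $123,732.
Sum of the years' digits = 7+6+5+4+3+2+1 = 28.
Year 1: $123,732 × 7/28 = $30,933. Book value $119,199.
Year 2: $123,732 × 6/28 = $26,514. Book value $92,685.
Year 3: $123,732 × 5/28 = $22,095. Book value $70,590.
Year 4: $123,732 × 4/28 = $17,676. Book value $52,914.
Year 5: $123,732 × 3/28 = $13,257. Book value $39,657.
Year 6: $123,732 × 2/28 = $8,838. Book value $30,819.

$30,819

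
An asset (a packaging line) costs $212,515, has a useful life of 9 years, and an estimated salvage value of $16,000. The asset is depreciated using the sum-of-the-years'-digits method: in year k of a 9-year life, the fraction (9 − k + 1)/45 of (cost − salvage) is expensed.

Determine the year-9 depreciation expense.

Depreciable base = $212,515 − $16,000 = $196,515.
Sum of the years' digits = 9+8+7+6+5+4+3+2+1 = 45.
Year 1: $196,515 × 9/45 = $39,303. Book value $173,212.
Year 2: $196,515 × 8/45 = $34,936. Book value $138,276.
Year 3: $196,515 × 7/45 = $30,569. Book value $107,707.
Year 4: $196,515 × 6/45 = $26,202. Book value $81,505.
Year 5: $196,515 × 5/45 = $21,835. Book value $59,670.
Year 6: $196,515 × 4/45 = $17,468. Book value $42,202.
Year 7: $196,515 × 3/45 = $13,101. Book value $29,101.
Year 8: $196,515 × 2/45 = $8,734. Book value $20,367.
Year 9: $196,515 × 1/45 = $4,367. Book value $16,000.

$4,367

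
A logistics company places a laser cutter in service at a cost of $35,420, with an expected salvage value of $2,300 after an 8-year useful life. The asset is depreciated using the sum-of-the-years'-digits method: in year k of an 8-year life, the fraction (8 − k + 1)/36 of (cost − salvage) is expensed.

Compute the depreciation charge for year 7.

$1,840

Depreciable base = $35,420 − $2,300 = $33,120.
Sum of the years' digits = 8+7+6+5+4+3+2+1 = 36.
Year 1: $33,120 × 8/36 = $7,360. Book value $28,060.
Year 2: $33,120 × 7/36 = $6,440. Book value $21,620.
Year 3: $33,120 × 6/36 = $5,520. Book value $16,100.
Year 4: $33,120 × 5/36 = $4,600. Book value $11,500.
Year 5: $33,120 × 4/36 = $3,680. Book value $7,820.
Year 6: $33,120 × 3/36 = $2,760. Book value $5,060.
Year 7: $33,120 × 2/36 = $1,840. Book value $3,220.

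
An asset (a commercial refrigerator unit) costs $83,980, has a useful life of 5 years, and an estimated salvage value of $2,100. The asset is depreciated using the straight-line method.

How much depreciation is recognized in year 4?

$16,376

Depreciable base = $83,980 − $2,100 = $81,880.
Annual expense = $81,880 / 5 = $16,376.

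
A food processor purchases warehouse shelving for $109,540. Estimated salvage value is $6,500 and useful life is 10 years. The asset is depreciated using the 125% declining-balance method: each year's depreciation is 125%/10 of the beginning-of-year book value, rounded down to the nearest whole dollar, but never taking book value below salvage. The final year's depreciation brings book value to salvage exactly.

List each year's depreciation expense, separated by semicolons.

$13,692; $11,981; $10,483; $9,173; $8,026; $7,023; $6,145; $5,377; $4,705; $26,435

Depreciable base = $109,540 − $6,500 = $103,040.
Year 1: ⌊$109,540 × 125%/10⌋ = $13,692. Book value $95,848.
Year 2: ⌊$95,848 × 125%/10⌋ = $11,981. Book value $83,867.
Year 3: ⌊$83,867 × 125%/10⌋ = $10,483. Book value $73,384.
Year 4: ⌊$73,384 × 125%/10⌋ = $9,173. Book value $64,211.
Year 5: ⌊$64,211 × 125%/10⌋ = $8,026. Book value $56,185.
Year 6: ⌊$56,185 × 125%/10⌋ = $7,023. Book value $49,162.
Year 7: ⌊$49,162 × 125%/10⌋ = $6,145. Book value $43,017.
Year 8: ⌊$43,017 × 125%/10⌋ = $5,377. Book value $37,640.
Year 9: ⌊$37,640 × 125%/10⌋ = $4,705. Book value $32,935.
Year 10 (final): $32,935 − $6,500 = $26,435. Book value $6,500.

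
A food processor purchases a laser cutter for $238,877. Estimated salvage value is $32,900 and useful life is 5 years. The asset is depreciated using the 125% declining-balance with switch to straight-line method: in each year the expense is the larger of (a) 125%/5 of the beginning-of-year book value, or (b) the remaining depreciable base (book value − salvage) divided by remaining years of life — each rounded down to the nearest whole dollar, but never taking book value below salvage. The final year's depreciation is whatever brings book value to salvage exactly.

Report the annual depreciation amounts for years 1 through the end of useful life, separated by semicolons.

Depreciable base = $238,877 − $32,900 = $205,977.
Year 1: DB = ⌊$238,877 × 125%/5⌋ = $59,719; SL = ⌊$205,977/5⌋ = $41,195 → take DB $59,719. Book value $179,158.
Year 2: DB = ⌊$179,158 × 125%/5⌋ = $44,789; SL = ⌊$146,258/4⌋ = $36,564 → take DB $44,789. Book value $134,369.
Year 3: DB = ⌊$134,369 × 125%/5⌋ = $33,592; SL = ⌊$101,469/3⌋ = $33,823 → take SL $33,823. Book value $100,546.
Year 4: DB = ⌊$100,546 × 125%/5⌋ = $25,136; SL = ⌊$67,646/2⌋ = $33,823 → take SL $33,823. Book value $66,723.
Year 5 (final): $66,723 − $32,900 = $33,823. Book value $32,900.

$59,719; $44,789; $33,823; $33,823; $33,823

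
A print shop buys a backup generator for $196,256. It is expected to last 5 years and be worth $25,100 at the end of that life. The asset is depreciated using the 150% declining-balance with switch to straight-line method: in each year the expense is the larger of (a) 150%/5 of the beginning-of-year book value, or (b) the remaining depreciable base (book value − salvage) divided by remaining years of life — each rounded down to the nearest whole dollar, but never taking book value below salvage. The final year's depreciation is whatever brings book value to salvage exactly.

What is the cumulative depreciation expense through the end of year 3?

Depreciable base = $196,256 − $25,100 = $171,156.
Year 1: DB = ⌊$196,256 × 150%/5⌋ = $58,876; SL = ⌊$171,156/5⌋ = $34,231 → take DB $58,876. Book value $137,380.
Year 2: DB = ⌊$137,380 × 150%/5⌋ = $41,214; SL = ⌊$112,280/4⌋ = $28,070 → take DB $41,214. Book value $96,166.
Year 3: DB = ⌊$96,166 × 150%/5⌋ = $28,849; SL = ⌊$71,066/3⌋ = $23,688 → take DB $28,849. Book value $67,317.
Accumulated through year 3 = $196,256 − $67,317 = $128,939.

$128,939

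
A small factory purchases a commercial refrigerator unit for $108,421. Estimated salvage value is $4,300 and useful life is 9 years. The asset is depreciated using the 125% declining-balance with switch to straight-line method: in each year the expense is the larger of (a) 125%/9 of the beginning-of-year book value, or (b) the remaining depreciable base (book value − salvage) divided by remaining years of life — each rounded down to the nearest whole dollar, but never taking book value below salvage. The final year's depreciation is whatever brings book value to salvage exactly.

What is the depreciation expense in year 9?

Depreciable base = $108,421 − $4,300 = $104,121.
Year 1: DB = ⌊$108,421 × 125%/9⌋ = $15,058; SL = ⌊$104,121/9⌋ = $11,569 → take DB $15,058. Book value $93,363.
Year 2: DB = ⌊$93,363 × 125%/9⌋ = $12,967; SL = ⌊$89,063/8⌋ = $11,132 → take DB $12,967. Book value $80,396.
Year 3: DB = ⌊$80,396 × 125%/9⌋ = $11,166; SL = ⌊$76,096/7⌋ = $10,870 → take DB $11,166. Book value $69,230.
Year 4: DB = ⌊$69,230 × 125%/9⌋ = $9,615; SL = ⌊$64,930/6⌋ = $10,821 → take SL $10,821. Book value $58,409.
Year 5: DB = ⌊$58,409 × 125%/9⌋ = $8,112; SL = ⌊$54,109/5⌋ = $10,821 → take SL $10,821. Book value $47,588.
Year 6: DB = ⌊$47,588 × 125%/9⌋ = $6,609; SL = ⌊$43,288/4⌋ = $10,822 → take SL $10,822. Book value $36,766.
Year 7: DB = ⌊$36,766 × 125%/9⌋ = $5,106; SL = ⌊$32,466/3⌋ = $10,822 → take SL $10,822. Book value $25,944.
Year 8: DB = ⌊$25,944 × 125%/9⌋ = $3,603; SL = ⌊$21,644/2⌋ = $10,822 → take SL $10,822. Book value $15,122.
Year 9 (final): $15,122 − $4,300 = $10,822. Book value $4,300.

$10,822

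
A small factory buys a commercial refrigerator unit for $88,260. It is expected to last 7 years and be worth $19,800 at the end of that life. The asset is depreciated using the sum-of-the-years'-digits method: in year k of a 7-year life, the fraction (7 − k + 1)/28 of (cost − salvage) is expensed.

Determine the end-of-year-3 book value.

Depreciable base = $88,260 − $19,800 = $68,460.
Sum of the years' digits = 7+6+5+4+3+2+1 = 28.
Year 1: $68,460 × 7/28 = $17,115. Book value $71,145.
Year 2: $68,460 × 6/28 = $14,670. Book value $56,475.
Year 3: $68,460 × 5/28 = $12,225. Book value $44,250.

$44,250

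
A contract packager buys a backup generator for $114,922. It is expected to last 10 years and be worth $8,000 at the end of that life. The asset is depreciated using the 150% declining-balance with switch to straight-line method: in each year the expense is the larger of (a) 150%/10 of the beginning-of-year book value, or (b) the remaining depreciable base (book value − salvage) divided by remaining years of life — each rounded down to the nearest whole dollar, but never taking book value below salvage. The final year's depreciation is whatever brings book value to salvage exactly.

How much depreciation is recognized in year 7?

Depreciable base = $114,922 − $8,000 = $106,922.
Year 1: DB = ⌊$114,922 × 150%/10⌋ = $17,238; SL = ⌊$106,922/10⌋ = $10,692 → take DB $17,238. Book value $97,684.
Year 2: DB = ⌊$97,684 × 150%/10⌋ = $14,652; SL = ⌊$89,684/9⌋ = $9,964 → take DB $14,652. Book value $83,032.
Year 3: DB = ⌊$83,032 × 150%/10⌋ = $12,454; SL = ⌊$75,032/8⌋ = $9,379 → take DB $12,454. Book value $70,578.
Year 4: DB = ⌊$70,578 × 150%/10⌋ = $10,586; SL = ⌊$62,578/7⌋ = $8,939 → take DB $10,586. Book value $59,992.
Year 5: DB = ⌊$59,992 × 150%/10⌋ = $8,998; SL = ⌊$51,992/6⌋ = $8,665 → take DB $8,998. Book value $50,994.
Year 6: DB = ⌊$50,994 × 150%/10⌋ = $7,649; SL = ⌊$42,994/5⌋ = $8,598 → take SL $8,598. Book value $42,396.
Year 7: DB = ⌊$42,396 × 150%/10⌋ = $6,359; SL = ⌊$34,396/4⌋ = $8,599 → take SL $8,599. Book value $33,797.

$8,599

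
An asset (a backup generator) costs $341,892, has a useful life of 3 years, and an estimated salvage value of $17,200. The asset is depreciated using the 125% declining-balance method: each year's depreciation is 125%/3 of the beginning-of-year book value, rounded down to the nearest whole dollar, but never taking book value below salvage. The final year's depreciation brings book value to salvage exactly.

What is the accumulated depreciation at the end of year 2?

$225,553

Depreciable base = $341,892 − $17,200 = $324,692.
Year 1: ⌊$341,892 × 125%/3⌋ = $142,455. Book value $199,437.
Year 2: ⌊$199,437 × 125%/3⌋ = $83,098. Book value $116,339.
Accumulated through year 2 = $341,892 − $116,339 = $225,553.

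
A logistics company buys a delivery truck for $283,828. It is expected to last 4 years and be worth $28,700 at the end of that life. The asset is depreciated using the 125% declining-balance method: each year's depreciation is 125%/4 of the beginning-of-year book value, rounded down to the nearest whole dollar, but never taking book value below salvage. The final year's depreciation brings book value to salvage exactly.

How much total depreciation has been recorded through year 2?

$149,674

Depreciable base = $283,828 − $28,700 = $255,128.
Year 1: ⌊$283,828 × 125%/4⌋ = $88,696. Book value $195,132.
Year 2: ⌊$195,132 × 125%/4⌋ = $60,978. Book value $134,154.
Accumulated through year 2 = $283,828 − $134,154 = $149,674.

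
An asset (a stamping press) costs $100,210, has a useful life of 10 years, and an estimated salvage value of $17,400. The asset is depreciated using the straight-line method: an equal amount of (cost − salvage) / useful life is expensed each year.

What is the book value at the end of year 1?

Depreciable base = $100,210 − $17,400 = $82,810.
Annual expense = $82,810 / 10 = $8,281.
End of year 1: book value $91,929.

$91,929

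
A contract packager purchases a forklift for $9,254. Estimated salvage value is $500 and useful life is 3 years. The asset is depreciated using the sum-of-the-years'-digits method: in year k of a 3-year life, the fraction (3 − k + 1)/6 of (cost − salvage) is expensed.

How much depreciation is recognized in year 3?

$1,459

Depreciable base = $9,254 − $500 = $8,754.
Sum of the years' digits = 3+2+1 = 6.
Year 1: $8,754 × 3/6 = $4,377. Book value $4,877.
Year 2: $8,754 × 2/6 = $2,918. Book value $1,959.
Year 3: $8,754 × 1/6 = $1,459. Book value $500.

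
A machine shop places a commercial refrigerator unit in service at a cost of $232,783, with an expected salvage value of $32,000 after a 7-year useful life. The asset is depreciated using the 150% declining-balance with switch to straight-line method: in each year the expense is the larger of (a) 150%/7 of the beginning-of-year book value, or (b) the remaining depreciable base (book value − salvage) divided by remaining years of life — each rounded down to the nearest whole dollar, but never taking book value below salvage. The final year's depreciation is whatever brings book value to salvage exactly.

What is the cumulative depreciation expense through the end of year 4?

$144,064

Depreciable base = $232,783 − $32,000 = $200,783.
Year 1: DB = ⌊$232,783 × 150%/7⌋ = $49,882; SL = ⌊$200,783/7⌋ = $28,683 → take DB $49,882. Book value $182,901.
Year 2: DB = ⌊$182,901 × 150%/7⌋ = $39,193; SL = ⌊$150,901/6⌋ = $25,150 → take DB $39,193. Book value $143,708.
Year 3: DB = ⌊$143,708 × 150%/7⌋ = $30,794; SL = ⌊$111,708/5⌋ = $22,341 → take DB $30,794. Book value $112,914.
Year 4: DB = ⌊$112,914 × 150%/7⌋ = $24,195; SL = ⌊$80,914/4⌋ = $20,228 → take DB $24,195. Book value $88,719.
Accumulated through year 4 = $232,783 − $88,719 = $144,064.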